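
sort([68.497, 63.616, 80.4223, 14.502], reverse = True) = [80.4223, 68.497, 63.616, 14.502]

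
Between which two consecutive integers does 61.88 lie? 61 and 62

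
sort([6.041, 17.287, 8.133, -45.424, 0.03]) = [-45.424, 0.03, 6.041, 8.133, 17.287]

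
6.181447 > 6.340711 False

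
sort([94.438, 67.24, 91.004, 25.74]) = [25.74, 67.24, 91.004, 94.438]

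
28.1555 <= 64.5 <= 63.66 False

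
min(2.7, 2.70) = 2.7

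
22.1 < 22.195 True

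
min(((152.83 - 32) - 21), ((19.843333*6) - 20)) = 99.059998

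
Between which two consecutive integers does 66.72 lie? 66 and 67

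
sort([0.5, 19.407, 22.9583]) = [0.5, 19.407, 22.9583]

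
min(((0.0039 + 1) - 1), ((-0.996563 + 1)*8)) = 0.0039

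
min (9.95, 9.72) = 9.72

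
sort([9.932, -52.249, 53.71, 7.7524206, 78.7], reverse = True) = [78.7, 53.71, 9.932, 7.7524206, -52.249]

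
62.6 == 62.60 True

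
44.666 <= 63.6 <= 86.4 True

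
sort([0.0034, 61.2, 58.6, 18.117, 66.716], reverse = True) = [66.716, 61.2, 58.6, 18.117, 0.0034]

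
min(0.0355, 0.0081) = 0.0081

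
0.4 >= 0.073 True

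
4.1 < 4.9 True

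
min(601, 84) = 84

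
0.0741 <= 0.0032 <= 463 False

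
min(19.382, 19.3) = 19.3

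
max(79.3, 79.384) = 79.384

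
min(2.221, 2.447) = 2.221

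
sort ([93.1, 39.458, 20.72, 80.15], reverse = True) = [93.1, 80.15, 39.458, 20.72]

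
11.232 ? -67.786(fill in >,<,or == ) >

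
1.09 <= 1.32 True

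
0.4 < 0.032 False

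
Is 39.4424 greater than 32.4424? Yes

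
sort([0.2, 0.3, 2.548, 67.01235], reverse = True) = [67.01235, 2.548, 0.3, 0.2]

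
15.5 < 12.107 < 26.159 False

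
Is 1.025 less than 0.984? No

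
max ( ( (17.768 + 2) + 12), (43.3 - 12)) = 31.768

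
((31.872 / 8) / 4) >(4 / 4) False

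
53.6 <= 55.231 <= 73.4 True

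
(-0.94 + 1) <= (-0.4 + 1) True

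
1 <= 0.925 False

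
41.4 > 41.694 False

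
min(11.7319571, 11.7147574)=11.7147574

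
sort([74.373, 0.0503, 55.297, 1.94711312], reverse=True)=[74.373, 55.297, 1.94711312, 0.0503]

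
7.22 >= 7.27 False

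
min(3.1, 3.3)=3.1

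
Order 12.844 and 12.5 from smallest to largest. 12.5, 12.844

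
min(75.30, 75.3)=75.30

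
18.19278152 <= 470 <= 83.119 False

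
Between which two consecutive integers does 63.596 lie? 63 and 64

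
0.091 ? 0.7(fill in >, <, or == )<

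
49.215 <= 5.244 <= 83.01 False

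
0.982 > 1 False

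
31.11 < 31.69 True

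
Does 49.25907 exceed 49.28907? No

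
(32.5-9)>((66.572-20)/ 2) True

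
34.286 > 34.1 True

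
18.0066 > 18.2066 False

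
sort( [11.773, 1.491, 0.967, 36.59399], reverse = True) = [36.59399, 11.773, 1.491, 0.967]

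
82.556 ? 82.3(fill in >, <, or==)>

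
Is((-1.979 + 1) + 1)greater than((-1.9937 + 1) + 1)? Yes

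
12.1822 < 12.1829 True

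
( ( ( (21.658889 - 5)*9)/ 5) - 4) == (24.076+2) False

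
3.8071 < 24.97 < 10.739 False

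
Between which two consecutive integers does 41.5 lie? 41 and 42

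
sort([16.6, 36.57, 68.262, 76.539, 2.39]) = [2.39, 16.6, 36.57, 68.262, 76.539]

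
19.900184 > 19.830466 True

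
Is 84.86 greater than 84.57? Yes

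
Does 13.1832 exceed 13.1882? No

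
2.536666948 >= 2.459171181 True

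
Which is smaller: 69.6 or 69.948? 69.6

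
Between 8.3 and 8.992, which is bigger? 8.992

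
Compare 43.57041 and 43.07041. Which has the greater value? 43.57041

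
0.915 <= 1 True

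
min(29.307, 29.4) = 29.307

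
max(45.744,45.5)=45.744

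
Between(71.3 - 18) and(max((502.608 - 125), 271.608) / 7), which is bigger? (max((502.608 - 125), 271.608) / 7)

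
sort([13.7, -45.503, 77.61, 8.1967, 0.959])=[-45.503, 0.959, 8.1967, 13.7, 77.61]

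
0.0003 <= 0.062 True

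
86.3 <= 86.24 False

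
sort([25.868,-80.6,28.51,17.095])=[-80.6,17.095,25.868,28.51]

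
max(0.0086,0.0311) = 0.0311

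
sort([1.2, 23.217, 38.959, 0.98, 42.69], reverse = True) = [42.69, 38.959, 23.217, 1.2, 0.98]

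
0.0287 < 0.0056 False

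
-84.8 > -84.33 False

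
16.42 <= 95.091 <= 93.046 False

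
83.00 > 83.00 False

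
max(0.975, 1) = 1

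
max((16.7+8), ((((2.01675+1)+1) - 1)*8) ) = 24.7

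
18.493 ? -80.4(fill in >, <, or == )>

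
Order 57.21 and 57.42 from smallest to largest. 57.21, 57.42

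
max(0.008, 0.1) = 0.1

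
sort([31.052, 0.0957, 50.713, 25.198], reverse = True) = [50.713, 31.052, 25.198, 0.0957]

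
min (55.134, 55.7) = 55.134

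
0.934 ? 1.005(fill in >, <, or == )<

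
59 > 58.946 True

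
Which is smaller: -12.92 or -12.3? -12.92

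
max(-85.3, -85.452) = -85.3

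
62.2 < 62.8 True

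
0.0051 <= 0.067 True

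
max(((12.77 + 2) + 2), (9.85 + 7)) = 16.85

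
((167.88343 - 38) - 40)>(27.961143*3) True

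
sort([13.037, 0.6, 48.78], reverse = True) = [48.78, 13.037, 0.6]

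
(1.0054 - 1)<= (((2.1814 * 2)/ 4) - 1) True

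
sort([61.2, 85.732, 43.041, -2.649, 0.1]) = [-2.649, 0.1, 43.041, 61.2, 85.732]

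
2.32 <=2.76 True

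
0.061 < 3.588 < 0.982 False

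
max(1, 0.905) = 1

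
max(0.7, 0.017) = 0.7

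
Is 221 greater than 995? No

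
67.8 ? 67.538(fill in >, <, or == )>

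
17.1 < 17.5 True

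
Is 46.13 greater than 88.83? No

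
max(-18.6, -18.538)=-18.538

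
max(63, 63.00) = 63.00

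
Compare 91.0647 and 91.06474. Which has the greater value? 91.06474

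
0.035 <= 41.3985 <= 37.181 False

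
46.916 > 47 False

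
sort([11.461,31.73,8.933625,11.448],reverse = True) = [31.73,11.461,11.448,8.933625]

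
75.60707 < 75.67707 True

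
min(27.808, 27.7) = 27.7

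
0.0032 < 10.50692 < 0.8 False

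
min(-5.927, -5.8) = -5.927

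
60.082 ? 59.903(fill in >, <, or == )>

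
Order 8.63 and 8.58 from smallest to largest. 8.58, 8.63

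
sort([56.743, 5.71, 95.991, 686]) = [5.71, 56.743, 95.991, 686]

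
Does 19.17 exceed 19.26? No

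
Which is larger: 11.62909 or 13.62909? 13.62909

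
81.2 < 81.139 False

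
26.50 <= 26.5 True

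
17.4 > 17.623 False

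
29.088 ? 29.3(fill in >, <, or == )<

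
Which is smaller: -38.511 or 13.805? -38.511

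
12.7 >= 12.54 True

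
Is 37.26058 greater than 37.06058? Yes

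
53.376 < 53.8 True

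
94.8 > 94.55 True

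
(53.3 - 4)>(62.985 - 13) False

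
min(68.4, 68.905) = 68.4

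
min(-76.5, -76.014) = -76.5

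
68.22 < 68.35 True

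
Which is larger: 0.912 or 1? 1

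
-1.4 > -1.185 False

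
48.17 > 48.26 False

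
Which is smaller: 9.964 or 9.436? 9.436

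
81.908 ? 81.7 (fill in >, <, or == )>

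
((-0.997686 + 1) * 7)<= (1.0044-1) False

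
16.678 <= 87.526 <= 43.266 False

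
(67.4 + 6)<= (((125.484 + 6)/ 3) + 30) True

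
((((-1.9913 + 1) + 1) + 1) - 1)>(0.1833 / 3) False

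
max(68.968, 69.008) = 69.008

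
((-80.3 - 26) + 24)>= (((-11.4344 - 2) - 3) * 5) False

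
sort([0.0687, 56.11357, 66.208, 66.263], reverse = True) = [66.263, 66.208, 56.11357, 0.0687]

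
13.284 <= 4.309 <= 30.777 False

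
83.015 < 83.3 True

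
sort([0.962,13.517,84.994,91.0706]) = [0.962,13.517,84.994,91.0706]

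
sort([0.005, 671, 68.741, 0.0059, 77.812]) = [0.005, 0.0059, 68.741, 77.812, 671]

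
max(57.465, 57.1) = 57.465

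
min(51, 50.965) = 50.965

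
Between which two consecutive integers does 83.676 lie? 83 and 84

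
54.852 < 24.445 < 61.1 False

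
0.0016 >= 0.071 False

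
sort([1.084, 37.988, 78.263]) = [1.084, 37.988, 78.263]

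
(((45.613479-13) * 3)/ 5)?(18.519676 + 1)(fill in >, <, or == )>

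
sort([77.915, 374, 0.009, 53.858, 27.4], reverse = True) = [374, 77.915, 53.858, 27.4, 0.009]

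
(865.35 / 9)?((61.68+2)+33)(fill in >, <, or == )<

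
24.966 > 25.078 False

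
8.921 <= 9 True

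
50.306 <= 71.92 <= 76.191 True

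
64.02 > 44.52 True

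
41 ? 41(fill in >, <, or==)==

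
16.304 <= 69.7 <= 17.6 False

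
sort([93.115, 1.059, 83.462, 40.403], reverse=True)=[93.115, 83.462, 40.403, 1.059]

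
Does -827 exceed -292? No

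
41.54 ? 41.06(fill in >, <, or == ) >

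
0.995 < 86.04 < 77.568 False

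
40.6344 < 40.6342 False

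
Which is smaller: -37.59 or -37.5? -37.59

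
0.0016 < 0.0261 True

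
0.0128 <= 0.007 False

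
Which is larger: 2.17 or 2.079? 2.17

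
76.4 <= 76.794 True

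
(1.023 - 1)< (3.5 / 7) True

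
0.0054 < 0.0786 True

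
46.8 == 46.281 False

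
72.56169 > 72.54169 True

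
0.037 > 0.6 False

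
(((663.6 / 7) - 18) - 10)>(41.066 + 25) True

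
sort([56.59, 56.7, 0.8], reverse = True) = [56.7, 56.59, 0.8]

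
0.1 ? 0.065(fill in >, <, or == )>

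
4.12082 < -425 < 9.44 False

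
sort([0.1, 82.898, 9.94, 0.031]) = [0.031, 0.1, 9.94, 82.898]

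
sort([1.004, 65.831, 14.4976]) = [1.004, 14.4976, 65.831]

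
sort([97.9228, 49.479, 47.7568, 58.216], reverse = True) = [97.9228, 58.216, 49.479, 47.7568]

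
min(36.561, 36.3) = 36.3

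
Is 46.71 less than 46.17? No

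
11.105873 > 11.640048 False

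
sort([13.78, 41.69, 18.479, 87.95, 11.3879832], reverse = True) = [87.95, 41.69, 18.479, 13.78, 11.3879832]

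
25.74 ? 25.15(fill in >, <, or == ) >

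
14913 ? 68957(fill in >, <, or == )<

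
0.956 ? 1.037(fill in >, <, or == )<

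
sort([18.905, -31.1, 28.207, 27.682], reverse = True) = [28.207, 27.682, 18.905, -31.1]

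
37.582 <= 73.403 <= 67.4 False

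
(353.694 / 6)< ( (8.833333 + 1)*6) True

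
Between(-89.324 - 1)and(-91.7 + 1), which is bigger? (-89.324 - 1)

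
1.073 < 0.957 False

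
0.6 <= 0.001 False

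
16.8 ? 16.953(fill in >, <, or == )<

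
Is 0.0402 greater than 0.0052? Yes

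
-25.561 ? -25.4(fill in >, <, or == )<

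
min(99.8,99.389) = 99.389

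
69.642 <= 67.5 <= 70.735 False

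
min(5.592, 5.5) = 5.5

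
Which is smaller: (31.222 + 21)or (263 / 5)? (31.222 + 21)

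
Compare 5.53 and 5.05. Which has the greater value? 5.53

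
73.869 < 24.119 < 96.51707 False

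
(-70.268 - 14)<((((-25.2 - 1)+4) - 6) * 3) False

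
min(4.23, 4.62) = 4.23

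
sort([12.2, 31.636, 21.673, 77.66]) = [12.2, 21.673, 31.636, 77.66]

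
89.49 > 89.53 False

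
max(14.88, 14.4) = 14.88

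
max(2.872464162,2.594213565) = 2.872464162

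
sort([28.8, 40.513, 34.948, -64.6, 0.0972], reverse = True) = [40.513, 34.948, 28.8, 0.0972, -64.6]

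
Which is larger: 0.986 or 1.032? 1.032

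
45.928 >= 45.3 True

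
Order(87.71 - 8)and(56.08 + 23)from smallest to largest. (56.08 + 23), (87.71 - 8)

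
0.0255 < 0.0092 False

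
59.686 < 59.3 False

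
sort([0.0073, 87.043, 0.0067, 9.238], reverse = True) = [87.043, 9.238, 0.0073, 0.0067]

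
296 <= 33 False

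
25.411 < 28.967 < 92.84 True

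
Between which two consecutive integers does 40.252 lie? 40 and 41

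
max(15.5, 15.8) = 15.8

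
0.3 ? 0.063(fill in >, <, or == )>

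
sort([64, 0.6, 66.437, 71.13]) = [0.6, 64, 66.437, 71.13]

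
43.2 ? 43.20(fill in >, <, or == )==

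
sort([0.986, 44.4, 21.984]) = [0.986, 21.984, 44.4]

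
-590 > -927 True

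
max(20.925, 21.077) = 21.077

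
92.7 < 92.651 False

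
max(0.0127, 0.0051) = 0.0127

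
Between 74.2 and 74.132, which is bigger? 74.2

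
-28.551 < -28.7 False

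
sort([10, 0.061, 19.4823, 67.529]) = [0.061, 10, 19.4823, 67.529]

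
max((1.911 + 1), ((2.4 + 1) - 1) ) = 2.911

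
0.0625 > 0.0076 True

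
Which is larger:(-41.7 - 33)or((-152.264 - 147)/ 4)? (-41.7 - 33)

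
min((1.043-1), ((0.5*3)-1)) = 0.043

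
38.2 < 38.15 False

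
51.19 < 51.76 True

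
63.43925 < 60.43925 False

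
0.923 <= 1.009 True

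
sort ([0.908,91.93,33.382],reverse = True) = [91.93,33.382,0.908]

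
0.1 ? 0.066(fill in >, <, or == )>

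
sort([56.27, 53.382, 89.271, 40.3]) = [40.3, 53.382, 56.27, 89.271]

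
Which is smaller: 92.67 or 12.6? 12.6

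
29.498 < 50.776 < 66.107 True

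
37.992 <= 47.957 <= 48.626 True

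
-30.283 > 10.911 False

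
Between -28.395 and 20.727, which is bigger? 20.727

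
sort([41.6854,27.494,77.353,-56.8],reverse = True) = [77.353,41.6854,27.494,-56.8]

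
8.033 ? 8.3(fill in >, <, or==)<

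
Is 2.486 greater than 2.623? No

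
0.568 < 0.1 False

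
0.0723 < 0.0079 False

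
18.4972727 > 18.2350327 True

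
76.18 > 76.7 False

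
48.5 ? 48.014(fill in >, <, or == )>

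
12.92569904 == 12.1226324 False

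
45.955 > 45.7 True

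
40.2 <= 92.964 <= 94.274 True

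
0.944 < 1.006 True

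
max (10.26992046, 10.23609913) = 10.26992046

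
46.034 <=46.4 True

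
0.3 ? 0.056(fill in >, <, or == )>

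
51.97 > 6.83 True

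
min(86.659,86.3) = 86.3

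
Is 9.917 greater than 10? No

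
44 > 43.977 True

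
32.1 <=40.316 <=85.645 True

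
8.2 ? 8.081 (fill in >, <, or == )>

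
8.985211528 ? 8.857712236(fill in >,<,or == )>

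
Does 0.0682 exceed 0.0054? Yes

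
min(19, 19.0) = 19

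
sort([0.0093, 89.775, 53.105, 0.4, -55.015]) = [-55.015, 0.0093, 0.4, 53.105, 89.775]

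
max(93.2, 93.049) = 93.2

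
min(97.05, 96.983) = 96.983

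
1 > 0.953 True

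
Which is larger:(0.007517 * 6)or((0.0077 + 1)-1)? (0.007517 * 6)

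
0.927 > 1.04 False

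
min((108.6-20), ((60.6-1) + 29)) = 88.6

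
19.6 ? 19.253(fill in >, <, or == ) >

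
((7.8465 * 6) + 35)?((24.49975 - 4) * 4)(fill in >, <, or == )>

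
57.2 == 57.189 False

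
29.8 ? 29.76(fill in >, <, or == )>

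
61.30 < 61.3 False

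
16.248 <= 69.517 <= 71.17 True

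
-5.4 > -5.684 True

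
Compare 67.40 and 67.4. They are equal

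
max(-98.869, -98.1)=-98.1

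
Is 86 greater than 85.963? Yes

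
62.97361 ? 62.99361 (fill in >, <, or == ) <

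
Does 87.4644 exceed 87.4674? No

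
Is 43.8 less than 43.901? Yes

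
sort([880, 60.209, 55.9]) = [55.9, 60.209, 880]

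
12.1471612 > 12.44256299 False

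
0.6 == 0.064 False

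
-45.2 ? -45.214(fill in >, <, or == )>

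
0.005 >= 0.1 False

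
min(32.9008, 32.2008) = 32.2008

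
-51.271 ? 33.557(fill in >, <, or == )<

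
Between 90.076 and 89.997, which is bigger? 90.076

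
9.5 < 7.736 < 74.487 False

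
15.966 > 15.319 True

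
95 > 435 False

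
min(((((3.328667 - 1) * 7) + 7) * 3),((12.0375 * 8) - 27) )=69.3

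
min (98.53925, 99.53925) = 98.53925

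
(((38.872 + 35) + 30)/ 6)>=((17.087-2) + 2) True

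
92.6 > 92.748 False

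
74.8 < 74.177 False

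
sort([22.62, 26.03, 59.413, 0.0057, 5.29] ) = [0.0057, 5.29, 22.62, 26.03, 59.413]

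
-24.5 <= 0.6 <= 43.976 True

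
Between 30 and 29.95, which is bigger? 30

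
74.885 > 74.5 True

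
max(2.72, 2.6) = 2.72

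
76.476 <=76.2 False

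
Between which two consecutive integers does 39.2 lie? 39 and 40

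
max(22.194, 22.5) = 22.5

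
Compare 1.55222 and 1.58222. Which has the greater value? 1.58222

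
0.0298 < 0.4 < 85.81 True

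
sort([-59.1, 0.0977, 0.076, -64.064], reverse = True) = [0.0977, 0.076, -59.1, -64.064]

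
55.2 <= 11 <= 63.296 False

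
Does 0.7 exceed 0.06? Yes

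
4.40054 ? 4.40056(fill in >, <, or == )<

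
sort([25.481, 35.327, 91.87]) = [25.481, 35.327, 91.87]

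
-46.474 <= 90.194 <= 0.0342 False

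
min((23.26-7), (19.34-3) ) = 16.26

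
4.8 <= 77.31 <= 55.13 False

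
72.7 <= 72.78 True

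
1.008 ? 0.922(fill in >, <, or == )>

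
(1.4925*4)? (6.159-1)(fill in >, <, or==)>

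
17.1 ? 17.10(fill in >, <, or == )==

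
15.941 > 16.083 False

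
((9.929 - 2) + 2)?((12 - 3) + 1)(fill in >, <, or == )<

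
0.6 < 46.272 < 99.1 True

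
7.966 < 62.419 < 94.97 True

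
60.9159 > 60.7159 True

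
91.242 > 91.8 False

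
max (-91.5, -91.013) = -91.013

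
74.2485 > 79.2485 False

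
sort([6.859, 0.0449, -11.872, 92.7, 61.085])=[-11.872, 0.0449, 6.859, 61.085, 92.7]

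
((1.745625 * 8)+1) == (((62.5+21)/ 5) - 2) False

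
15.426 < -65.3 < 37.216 False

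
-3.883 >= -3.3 False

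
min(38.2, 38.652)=38.2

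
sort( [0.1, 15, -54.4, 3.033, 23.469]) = [-54.4, 0.1, 3.033, 15, 23.469]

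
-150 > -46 False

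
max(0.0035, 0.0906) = 0.0906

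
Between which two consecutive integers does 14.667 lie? 14 and 15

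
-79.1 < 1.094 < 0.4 False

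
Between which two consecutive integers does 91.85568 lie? 91 and 92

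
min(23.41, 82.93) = 23.41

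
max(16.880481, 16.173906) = 16.880481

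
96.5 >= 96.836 False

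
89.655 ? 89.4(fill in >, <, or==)>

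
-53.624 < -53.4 True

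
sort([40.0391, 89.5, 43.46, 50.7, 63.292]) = [40.0391, 43.46, 50.7, 63.292, 89.5]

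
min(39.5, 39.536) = 39.5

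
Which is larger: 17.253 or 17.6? 17.6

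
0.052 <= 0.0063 False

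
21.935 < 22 True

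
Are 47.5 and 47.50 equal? Yes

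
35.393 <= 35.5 True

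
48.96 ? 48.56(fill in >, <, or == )>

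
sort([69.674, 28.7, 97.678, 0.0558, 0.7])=[0.0558, 0.7, 28.7, 69.674, 97.678]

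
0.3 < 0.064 False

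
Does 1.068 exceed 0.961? Yes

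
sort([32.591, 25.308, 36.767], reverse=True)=[36.767, 32.591, 25.308]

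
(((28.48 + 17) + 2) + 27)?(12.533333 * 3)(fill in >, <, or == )>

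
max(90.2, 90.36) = 90.36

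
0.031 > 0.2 False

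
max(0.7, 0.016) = 0.7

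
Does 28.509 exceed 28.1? Yes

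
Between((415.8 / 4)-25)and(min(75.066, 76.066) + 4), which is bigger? (min(75.066, 76.066) + 4)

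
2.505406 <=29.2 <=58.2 True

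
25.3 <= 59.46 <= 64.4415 True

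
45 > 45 False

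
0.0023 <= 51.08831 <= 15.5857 False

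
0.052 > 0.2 False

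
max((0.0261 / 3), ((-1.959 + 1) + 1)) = 0.041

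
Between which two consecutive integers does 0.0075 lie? 0 and 1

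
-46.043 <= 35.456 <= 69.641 True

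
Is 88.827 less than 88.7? No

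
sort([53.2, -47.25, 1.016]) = [-47.25, 1.016, 53.2]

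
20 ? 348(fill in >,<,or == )<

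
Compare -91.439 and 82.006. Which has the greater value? 82.006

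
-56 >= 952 False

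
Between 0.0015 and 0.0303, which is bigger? 0.0303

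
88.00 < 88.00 False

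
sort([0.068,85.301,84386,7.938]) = [0.068,7.938,85.301,84386]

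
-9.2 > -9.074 False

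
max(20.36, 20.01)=20.36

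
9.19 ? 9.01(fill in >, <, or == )>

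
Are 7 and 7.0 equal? Yes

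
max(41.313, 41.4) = 41.4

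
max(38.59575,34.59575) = 38.59575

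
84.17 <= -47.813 False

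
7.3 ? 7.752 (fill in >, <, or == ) <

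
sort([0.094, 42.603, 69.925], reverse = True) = [69.925, 42.603, 0.094]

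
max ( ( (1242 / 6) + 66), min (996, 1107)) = 996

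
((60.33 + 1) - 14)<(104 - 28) True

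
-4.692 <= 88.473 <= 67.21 False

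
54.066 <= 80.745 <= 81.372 True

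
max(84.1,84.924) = 84.924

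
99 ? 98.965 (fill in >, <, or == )>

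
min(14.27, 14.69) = 14.27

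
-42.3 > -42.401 True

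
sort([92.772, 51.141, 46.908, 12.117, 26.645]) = [12.117, 26.645, 46.908, 51.141, 92.772]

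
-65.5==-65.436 False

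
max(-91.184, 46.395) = 46.395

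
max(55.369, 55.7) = 55.7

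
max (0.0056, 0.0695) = 0.0695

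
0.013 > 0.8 False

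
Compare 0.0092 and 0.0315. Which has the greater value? 0.0315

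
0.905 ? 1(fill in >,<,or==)<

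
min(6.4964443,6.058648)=6.058648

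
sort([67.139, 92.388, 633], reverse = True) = [633, 92.388, 67.139]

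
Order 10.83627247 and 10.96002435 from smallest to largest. 10.83627247, 10.96002435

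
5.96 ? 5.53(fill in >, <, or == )>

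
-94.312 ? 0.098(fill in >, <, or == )<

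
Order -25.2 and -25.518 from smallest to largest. -25.518, -25.2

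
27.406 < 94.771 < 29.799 False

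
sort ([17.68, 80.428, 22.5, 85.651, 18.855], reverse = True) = [85.651, 80.428, 22.5, 18.855, 17.68]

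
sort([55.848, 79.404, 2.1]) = [2.1, 55.848, 79.404]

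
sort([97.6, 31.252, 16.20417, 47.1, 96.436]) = [16.20417, 31.252, 47.1, 96.436, 97.6]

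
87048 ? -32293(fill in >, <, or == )>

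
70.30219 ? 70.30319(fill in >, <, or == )<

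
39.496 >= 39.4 True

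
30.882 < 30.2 False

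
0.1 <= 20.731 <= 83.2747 True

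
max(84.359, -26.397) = 84.359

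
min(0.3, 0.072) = 0.072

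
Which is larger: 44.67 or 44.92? 44.92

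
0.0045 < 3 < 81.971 True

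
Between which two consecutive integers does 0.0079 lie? 0 and 1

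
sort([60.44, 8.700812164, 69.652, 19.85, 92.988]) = [8.700812164, 19.85, 60.44, 69.652, 92.988]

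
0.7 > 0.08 True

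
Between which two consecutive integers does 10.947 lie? 10 and 11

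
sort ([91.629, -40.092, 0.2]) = [-40.092, 0.2, 91.629]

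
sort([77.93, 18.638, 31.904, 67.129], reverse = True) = [77.93, 67.129, 31.904, 18.638]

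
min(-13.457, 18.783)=-13.457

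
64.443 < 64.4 False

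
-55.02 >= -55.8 True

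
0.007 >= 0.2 False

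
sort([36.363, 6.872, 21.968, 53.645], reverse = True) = [53.645, 36.363, 21.968, 6.872]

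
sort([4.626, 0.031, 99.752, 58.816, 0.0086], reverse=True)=[99.752, 58.816, 4.626, 0.031, 0.0086]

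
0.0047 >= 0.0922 False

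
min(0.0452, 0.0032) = 0.0032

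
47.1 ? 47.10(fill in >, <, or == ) ==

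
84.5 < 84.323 False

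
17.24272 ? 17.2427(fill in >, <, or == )>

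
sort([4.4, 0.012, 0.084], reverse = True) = [4.4, 0.084, 0.012]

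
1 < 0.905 False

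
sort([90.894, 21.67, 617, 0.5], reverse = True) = [617, 90.894, 21.67, 0.5]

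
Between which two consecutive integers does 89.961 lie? 89 and 90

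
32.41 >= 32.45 False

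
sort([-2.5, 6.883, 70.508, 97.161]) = [-2.5, 6.883, 70.508, 97.161]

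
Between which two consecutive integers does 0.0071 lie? 0 and 1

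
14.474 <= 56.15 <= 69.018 True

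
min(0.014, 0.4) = 0.014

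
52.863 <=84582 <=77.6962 False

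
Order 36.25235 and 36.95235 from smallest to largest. 36.25235, 36.95235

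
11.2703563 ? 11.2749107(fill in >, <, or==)<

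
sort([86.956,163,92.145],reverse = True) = [163,92.145,86.956]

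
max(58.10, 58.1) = 58.1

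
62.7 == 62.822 False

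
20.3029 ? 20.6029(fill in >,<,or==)<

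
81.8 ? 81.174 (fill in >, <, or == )>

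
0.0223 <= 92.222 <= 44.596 False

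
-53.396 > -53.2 False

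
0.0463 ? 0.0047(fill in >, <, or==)>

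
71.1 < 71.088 False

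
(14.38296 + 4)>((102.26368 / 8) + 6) False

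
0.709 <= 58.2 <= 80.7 True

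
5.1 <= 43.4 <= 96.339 True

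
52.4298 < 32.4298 False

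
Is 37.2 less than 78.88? Yes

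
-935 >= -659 False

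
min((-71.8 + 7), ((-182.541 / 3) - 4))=-64.847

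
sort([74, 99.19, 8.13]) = [8.13, 74, 99.19]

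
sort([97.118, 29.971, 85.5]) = [29.971, 85.5, 97.118]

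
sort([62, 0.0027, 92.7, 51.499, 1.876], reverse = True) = [92.7, 62, 51.499, 1.876, 0.0027]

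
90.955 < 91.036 True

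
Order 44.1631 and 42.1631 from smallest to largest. 42.1631, 44.1631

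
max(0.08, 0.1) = 0.1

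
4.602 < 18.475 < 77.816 True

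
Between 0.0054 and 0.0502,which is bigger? 0.0502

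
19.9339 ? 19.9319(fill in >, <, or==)>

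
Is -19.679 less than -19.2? Yes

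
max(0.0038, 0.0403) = 0.0403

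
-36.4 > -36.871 True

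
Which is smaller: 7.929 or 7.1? 7.1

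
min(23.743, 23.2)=23.2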